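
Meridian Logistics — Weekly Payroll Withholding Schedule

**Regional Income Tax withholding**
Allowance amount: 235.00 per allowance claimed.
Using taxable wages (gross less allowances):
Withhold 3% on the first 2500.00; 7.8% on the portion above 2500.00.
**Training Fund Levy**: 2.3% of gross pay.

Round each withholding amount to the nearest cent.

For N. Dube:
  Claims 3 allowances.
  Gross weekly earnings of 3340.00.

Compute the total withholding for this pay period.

Regional Income Tax: taxable = 3340.00 − 3×235.00 = 2635.00
  75.00 + 7.8% × (2635.00 − 2500.00) = 75.00 + 7.8% × 135.00 = 85.53
Training Fund Levy: 2.3% × 3340.00 = 76.82
Total: 85.53 + 76.82 = 162.35

162.35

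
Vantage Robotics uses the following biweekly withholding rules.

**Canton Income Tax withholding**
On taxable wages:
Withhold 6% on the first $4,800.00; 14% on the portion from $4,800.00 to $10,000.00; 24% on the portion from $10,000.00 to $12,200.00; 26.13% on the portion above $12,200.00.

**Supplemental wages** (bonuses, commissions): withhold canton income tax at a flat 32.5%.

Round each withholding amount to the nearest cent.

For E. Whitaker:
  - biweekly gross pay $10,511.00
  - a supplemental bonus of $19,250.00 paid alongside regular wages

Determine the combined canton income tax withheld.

$7,394.89

Canton Income Tax: taxable = $10,511.00
  $1,016.00 + 24% × ($10,511.00 − $10,000.00) = $1,016.00 + 24% × $511.00 = $1,138.64
Supplemental (32.5% flat on bonus): 32.5% × $19,250.00 = $6,256.25
Total canton income tax: $1,138.64 + $6,256.25 = $7,394.89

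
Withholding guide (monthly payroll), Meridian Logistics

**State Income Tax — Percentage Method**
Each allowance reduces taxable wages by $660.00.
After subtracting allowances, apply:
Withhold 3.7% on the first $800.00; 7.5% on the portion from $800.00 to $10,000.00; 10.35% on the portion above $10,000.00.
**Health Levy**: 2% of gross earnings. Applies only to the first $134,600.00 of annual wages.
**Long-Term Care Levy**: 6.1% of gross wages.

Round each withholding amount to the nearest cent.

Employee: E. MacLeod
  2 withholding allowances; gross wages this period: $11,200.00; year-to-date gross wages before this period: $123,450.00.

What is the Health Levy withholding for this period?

Health Levy: cap $134,600.00 − YTD $123,450.00 = $11,150.00 subject; 2% × $11,150.00 = $223.00

$223.00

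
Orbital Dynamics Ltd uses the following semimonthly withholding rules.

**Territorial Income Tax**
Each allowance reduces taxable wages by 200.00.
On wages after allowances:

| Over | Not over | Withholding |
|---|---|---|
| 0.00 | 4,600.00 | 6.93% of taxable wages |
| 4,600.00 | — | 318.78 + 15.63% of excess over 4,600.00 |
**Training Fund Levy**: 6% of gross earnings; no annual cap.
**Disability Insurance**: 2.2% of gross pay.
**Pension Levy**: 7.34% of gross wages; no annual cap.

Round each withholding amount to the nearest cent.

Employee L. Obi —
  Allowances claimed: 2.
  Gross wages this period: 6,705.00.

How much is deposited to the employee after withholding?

Territorial Income Tax: taxable = 6,705.00 − 2×200.00 = 6,305.00
  318.78 + 15.63% × (6,305.00 − 4,600.00) = 318.78 + 15.63% × 1,705.00 = 585.27
Training Fund Levy: 6% × 6,705.00 = 402.30
Disability Insurance: 2.2% × 6,705.00 = 147.51
Pension Levy: 7.34% × 6,705.00 = 492.15
Total withheld: 585.27 + 402.30 + 147.51 + 492.15 = 1,627.23
Net pay: 6,705.00 − 1,627.23 = 5,077.77

5,077.77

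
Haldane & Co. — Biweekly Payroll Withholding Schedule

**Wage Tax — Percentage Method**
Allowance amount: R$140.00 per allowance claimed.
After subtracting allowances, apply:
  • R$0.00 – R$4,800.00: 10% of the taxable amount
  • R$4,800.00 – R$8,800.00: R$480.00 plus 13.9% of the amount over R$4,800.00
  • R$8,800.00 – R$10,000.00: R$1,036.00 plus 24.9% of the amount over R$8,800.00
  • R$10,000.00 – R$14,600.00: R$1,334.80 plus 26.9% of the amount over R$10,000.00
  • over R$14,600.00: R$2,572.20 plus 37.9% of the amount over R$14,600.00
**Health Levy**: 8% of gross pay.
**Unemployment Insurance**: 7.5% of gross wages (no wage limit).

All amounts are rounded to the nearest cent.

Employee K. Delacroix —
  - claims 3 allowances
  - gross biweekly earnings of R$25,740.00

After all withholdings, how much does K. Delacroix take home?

R$15,115.22

Wage Tax: taxable = R$25,740.00 − 3×R$140.00 = R$25,320.00
  R$2,572.20 + 37.9% × (R$25,320.00 − R$14,600.00) = R$2,572.20 + 37.9% × R$10,720.00 = R$6,635.08
Health Levy: 8% × R$25,740.00 = R$2,059.20
Unemployment Insurance: 7.5% × R$25,740.00 = R$1,930.50
Total withheld: R$6,635.08 + R$2,059.20 + R$1,930.50 = R$10,624.78
Net pay: R$25,740.00 − R$10,624.78 = R$15,115.22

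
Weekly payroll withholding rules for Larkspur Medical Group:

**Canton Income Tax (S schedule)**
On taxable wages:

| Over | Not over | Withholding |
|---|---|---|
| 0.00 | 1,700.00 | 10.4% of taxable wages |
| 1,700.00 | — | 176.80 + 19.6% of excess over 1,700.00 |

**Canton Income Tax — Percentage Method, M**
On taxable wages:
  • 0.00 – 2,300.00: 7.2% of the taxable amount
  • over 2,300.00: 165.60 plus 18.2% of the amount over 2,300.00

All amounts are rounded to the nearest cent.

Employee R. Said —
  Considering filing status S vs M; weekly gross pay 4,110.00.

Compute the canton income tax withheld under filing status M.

495.02

Canton Income Tax (M): taxable = 4,110.00
  165.60 + 18.2% × (4,110.00 − 2,300.00) = 165.60 + 18.2% × 1,810.00 = 495.02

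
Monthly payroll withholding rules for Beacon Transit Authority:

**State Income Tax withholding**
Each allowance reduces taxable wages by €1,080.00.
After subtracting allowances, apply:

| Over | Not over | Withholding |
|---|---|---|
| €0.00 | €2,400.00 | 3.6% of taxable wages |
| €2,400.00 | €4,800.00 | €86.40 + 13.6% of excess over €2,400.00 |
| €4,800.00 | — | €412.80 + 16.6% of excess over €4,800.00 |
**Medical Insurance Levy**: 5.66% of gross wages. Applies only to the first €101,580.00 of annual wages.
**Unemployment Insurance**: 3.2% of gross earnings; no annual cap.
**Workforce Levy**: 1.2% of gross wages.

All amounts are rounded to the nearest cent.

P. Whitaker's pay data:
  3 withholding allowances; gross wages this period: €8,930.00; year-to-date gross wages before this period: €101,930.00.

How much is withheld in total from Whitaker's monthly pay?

€953.46

State Income Tax: taxable = €8,930.00 − 3×€1,080.00 = €5,690.00
  €412.80 + 16.6% × (€5,690.00 − €4,800.00) = €412.80 + 16.6% × €890.00 = €560.54
Medical Insurance Levy: YTD €101,930.00 ≥ cap €101,580.00 → €0.00
Unemployment Insurance: 3.2% × €8,930.00 = €285.76
Workforce Levy: 1.2% × €8,930.00 = €107.16
Total: €560.54 + €0.00 + €285.76 + €107.16 = €953.46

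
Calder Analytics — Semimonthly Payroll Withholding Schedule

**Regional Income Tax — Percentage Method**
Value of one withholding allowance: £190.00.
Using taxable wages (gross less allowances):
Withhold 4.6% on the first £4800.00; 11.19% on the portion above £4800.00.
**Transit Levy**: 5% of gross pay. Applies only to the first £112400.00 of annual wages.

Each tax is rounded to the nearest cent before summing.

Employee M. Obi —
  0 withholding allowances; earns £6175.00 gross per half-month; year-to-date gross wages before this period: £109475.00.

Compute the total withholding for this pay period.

Regional Income Tax: taxable = £6175.00
  £220.80 + 11.19% × (£6175.00 − £4800.00) = £220.80 + 11.19% × £1375.00 = £374.66
Transit Levy: cap £112400.00 − YTD £109475.00 = £2925.00 subject; 5% × £2925.00 = £146.25
Total: £374.66 + £146.25 = £520.91

£520.91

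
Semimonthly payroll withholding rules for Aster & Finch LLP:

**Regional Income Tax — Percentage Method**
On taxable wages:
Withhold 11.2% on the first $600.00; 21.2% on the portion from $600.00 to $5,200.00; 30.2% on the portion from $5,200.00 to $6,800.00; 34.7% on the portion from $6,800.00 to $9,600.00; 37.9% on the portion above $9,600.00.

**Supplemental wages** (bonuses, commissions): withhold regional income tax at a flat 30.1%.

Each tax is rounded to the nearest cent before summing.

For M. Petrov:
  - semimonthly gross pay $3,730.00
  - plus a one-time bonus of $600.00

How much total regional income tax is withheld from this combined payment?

$911.36

Regional Income Tax: taxable = $3,730.00
  $67.20 + 21.2% × ($3,730.00 − $600.00) = $67.20 + 21.2% × $3,130.00 = $730.76
Supplemental (30.1% flat on bonus): 30.1% × $600.00 = $180.60
Total regional income tax: $730.76 + $180.60 = $911.36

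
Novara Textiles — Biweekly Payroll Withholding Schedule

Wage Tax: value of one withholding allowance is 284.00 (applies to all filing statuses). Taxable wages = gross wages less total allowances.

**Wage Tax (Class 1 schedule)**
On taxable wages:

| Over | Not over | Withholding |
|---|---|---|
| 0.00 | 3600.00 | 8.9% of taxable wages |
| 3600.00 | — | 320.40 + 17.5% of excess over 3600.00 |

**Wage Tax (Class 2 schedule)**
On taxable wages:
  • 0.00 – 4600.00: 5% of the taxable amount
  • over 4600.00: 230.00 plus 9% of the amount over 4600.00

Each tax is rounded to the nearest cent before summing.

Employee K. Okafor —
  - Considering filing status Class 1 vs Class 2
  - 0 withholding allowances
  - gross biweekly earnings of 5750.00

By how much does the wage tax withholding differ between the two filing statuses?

363.15

Wage Tax (Class 1): taxable = 5750.00
  320.40 + 17.5% × (5750.00 − 3600.00) = 320.40 + 17.5% × 2150.00 = 696.65
Wage Tax (Class 2): taxable = 5750.00
  230.00 + 9% × (5750.00 − 4600.00) = 230.00 + 9% × 1150.00 = 333.50
Difference: |696.65 − 333.50| = 363.15 (higher under Class 1)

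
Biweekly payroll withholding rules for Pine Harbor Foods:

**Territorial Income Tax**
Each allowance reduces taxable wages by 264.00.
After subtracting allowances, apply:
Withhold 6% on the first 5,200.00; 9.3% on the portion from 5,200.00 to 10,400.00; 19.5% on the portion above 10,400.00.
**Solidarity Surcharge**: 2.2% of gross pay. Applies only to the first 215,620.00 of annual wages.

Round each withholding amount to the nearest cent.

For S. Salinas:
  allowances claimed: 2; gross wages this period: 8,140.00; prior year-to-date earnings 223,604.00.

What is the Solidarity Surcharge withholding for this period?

Solidarity Surcharge: YTD 223,604.00 ≥ cap 215,620.00 → 0.00

0.00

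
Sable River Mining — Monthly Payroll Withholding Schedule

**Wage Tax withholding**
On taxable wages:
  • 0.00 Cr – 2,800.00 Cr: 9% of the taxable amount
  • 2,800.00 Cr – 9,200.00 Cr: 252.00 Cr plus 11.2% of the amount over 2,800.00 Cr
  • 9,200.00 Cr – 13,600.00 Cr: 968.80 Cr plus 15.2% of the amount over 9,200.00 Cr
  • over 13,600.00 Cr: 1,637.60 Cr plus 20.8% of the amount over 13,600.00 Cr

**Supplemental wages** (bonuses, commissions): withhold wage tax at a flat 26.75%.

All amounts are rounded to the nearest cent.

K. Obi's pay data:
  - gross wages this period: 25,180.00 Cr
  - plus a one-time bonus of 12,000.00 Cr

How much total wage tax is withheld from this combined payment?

7,256.24 Cr

Wage Tax: taxable = 25,180.00 Cr
  1,637.60 Cr + 20.8% × (25,180.00 Cr − 13,600.00 Cr) = 1,637.60 Cr + 20.8% × 11,580.00 Cr = 4,046.24 Cr
Supplemental (26.75% flat on bonus): 26.75% × 12,000.00 Cr = 3,210.00 Cr
Total wage tax: 4,046.24 Cr + 3,210.00 Cr = 7,256.24 Cr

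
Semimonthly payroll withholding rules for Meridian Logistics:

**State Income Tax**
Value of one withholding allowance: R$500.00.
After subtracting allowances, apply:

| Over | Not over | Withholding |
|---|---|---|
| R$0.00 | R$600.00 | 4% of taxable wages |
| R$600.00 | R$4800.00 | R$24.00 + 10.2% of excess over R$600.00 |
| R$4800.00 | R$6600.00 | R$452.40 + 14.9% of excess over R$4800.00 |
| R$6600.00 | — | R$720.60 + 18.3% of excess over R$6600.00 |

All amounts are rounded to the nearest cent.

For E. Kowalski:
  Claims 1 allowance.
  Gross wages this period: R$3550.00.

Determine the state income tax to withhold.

R$273.90

State Income Tax: taxable = R$3550.00 − 1×R$500.00 = R$3050.00
  R$24.00 + 10.2% × (R$3050.00 − R$600.00) = R$24.00 + 10.2% × R$2450.00 = R$273.90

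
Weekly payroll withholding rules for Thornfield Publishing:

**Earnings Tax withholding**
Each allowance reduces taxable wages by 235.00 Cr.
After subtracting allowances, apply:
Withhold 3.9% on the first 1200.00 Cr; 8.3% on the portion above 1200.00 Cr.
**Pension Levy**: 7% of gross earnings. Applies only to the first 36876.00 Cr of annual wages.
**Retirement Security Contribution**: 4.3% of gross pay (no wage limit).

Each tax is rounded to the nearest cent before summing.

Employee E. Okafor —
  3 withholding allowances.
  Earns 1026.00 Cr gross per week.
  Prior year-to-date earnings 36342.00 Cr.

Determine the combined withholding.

94.02 Cr

Earnings Tax: taxable = 1026.00 Cr − 3×235.00 Cr = 321.00 Cr
  3.9% × 321.00 Cr = 12.52 Cr
Pension Levy: cap 36876.00 Cr − YTD 36342.00 Cr = 534.00 Cr subject; 7% × 534.00 Cr = 37.38 Cr
Retirement Security Contribution: 4.3% × 1026.00 Cr = 44.12 Cr
Total: 12.52 Cr + 37.38 Cr + 44.12 Cr = 94.02 Cr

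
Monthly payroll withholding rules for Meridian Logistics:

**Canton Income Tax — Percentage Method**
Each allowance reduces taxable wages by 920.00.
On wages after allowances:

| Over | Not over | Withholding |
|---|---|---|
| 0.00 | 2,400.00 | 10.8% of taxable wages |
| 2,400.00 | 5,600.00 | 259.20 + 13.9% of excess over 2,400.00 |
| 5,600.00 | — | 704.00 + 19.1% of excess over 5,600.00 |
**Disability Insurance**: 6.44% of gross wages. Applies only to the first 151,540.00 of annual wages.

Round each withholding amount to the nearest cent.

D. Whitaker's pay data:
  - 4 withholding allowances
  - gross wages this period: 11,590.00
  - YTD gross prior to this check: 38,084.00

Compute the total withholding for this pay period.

1,891.61

Canton Income Tax: taxable = 11,590.00 − 4×920.00 = 7,910.00
  704.00 + 19.1% × (7,910.00 − 5,600.00) = 704.00 + 19.1% × 2,310.00 = 1,145.21
Disability Insurance: 6.44% × 11,590.00 = 746.40
Total: 1,145.21 + 746.40 = 1,891.61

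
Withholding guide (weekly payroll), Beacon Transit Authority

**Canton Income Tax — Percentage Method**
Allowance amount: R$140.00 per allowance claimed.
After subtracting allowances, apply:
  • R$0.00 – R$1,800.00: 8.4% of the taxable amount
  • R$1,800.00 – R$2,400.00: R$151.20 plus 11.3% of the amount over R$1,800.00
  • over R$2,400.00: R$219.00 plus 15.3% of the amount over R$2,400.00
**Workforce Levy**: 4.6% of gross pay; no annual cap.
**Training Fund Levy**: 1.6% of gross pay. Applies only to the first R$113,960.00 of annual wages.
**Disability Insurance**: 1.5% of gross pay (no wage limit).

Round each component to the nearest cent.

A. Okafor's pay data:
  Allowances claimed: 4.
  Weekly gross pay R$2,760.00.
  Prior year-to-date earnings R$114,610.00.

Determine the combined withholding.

R$364.76

Canton Income Tax: taxable = R$2,760.00 − 4×R$140.00 = R$2,200.00
  R$151.20 + 11.3% × (R$2,200.00 − R$1,800.00) = R$151.20 + 11.3% × R$400.00 = R$196.40
Workforce Levy: 4.6% × R$2,760.00 = R$126.96
Training Fund Levy: YTD R$114,610.00 ≥ cap R$113,960.00 → R$0.00
Disability Insurance: 1.5% × R$2,760.00 = R$41.40
Total: R$196.40 + R$126.96 + R$0.00 + R$41.40 = R$364.76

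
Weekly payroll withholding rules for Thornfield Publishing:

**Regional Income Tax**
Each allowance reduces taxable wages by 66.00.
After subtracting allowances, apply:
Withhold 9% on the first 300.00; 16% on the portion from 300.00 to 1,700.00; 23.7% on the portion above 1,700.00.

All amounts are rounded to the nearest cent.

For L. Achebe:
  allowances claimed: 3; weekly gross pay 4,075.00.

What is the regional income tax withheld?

Regional Income Tax: taxable = 4,075.00 − 3×66.00 = 3,877.00
  251.00 + 23.7% × (3,877.00 − 1,700.00) = 251.00 + 23.7% × 2,177.00 = 766.95

766.95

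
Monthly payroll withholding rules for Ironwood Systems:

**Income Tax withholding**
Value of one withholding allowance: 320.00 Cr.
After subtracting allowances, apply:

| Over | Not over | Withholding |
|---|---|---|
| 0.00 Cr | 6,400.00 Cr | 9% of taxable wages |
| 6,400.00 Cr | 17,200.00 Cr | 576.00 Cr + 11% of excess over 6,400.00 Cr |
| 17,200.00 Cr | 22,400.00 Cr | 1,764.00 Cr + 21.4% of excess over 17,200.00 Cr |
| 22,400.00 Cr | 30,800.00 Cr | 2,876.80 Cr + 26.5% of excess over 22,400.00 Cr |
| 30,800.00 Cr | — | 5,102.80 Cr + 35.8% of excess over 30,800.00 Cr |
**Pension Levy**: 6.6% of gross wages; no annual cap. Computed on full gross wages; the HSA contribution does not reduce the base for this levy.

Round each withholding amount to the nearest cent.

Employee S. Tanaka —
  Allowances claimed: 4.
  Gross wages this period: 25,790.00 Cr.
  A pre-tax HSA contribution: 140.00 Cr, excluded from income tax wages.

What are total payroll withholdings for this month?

Income Tax: taxable = 25,790.00 Cr − 140.00 Cr − 4×320.00 Cr = 24,370.00 Cr
  2,876.80 Cr + 26.5% × (24,370.00 Cr − 22,400.00 Cr) = 2,876.80 Cr + 26.5% × 1,970.00 Cr = 3,398.85 Cr
Pension Levy: 6.6% × 25,790.00 Cr = 1,702.14 Cr
Total: 3,398.85 Cr + 1,702.14 Cr = 5,100.99 Cr

5,100.99 Cr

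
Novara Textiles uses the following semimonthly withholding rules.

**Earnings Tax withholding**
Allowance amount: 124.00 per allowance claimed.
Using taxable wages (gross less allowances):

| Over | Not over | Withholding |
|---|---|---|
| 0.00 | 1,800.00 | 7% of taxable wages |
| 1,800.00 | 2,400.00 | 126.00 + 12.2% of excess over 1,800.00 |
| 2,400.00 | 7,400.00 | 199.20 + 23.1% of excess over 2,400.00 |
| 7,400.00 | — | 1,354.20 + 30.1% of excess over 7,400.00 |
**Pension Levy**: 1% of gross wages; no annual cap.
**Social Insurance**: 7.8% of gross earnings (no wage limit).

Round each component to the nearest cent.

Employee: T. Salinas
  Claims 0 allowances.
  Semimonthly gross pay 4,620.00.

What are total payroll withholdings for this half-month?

1,118.58

Earnings Tax: taxable = 4,620.00
  199.20 + 23.1% × (4,620.00 − 2,400.00) = 199.20 + 23.1% × 2,220.00 = 712.02
Pension Levy: 1% × 4,620.00 = 46.20
Social Insurance: 7.8% × 4,620.00 = 360.36
Total: 712.02 + 46.20 + 360.36 = 1,118.58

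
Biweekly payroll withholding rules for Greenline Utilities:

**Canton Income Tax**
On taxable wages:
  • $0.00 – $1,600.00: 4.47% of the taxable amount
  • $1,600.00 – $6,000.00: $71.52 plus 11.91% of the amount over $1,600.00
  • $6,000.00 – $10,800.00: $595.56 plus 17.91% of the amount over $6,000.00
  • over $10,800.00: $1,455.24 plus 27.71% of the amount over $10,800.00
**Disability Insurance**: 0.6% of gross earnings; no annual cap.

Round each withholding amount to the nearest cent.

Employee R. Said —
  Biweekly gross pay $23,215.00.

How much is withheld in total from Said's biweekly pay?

Canton Income Tax: taxable = $23,215.00
  $1,455.24 + 27.71% × ($23,215.00 − $10,800.00) = $1,455.24 + 27.71% × $12,415.00 = $4,895.44
Disability Insurance: 0.6% × $23,215.00 = $139.29
Total: $4,895.44 + $139.29 = $5,034.73

$5,034.73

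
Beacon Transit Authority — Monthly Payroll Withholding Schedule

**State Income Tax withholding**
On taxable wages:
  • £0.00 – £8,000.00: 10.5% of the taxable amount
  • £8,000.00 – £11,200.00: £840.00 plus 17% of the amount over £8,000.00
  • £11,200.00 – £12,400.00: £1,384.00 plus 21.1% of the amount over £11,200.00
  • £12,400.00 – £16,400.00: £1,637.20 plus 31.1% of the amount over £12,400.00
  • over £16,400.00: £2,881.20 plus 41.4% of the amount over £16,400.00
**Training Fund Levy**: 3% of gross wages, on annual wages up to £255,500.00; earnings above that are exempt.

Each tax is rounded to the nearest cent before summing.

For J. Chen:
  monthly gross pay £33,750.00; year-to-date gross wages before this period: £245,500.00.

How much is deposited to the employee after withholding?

State Income Tax: taxable = £33,750.00
  £2,881.20 + 41.4% × (£33,750.00 − £16,400.00) = £2,881.20 + 41.4% × £17,350.00 = £10,064.10
Training Fund Levy: cap £255,500.00 − YTD £245,500.00 = £10,000.00 subject; 3% × £10,000.00 = £300.00
Total withheld: £10,064.10 + £300.00 = £10,364.10
Net pay: £33,750.00 − £10,364.10 = £23,385.90

£23,385.90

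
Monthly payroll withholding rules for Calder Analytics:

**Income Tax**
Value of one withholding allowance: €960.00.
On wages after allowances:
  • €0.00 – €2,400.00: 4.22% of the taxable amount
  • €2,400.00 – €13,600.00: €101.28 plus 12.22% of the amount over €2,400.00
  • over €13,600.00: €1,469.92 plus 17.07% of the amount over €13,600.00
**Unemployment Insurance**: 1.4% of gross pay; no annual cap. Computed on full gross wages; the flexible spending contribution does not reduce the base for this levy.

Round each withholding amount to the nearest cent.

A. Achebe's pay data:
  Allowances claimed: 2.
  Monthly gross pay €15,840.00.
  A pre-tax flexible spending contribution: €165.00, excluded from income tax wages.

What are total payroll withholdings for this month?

Income Tax: taxable = €15,840.00 − €165.00 − 2×€960.00 = €13,755.00
  €1,469.92 + 17.07% × (€13,755.00 − €13,600.00) = €1,469.92 + 17.07% × €155.00 = €1,496.38
Unemployment Insurance: 1.4% × €15,840.00 = €221.76
Total: €1,496.38 + €221.76 = €1,718.14

€1,718.14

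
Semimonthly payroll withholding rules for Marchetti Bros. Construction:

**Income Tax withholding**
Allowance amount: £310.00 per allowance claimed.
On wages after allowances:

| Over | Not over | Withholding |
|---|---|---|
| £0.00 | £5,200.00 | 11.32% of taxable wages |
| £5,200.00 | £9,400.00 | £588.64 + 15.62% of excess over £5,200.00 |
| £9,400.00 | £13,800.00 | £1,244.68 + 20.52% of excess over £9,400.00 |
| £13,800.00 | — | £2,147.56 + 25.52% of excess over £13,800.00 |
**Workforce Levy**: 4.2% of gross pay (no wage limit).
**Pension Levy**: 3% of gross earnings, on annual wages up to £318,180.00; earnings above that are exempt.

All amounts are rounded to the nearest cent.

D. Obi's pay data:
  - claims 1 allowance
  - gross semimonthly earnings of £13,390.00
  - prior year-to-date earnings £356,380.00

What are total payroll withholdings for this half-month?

£2,562.20

Income Tax: taxable = £13,390.00 − 1×£310.00 = £13,080.00
  £1,244.68 + 20.52% × (£13,080.00 − £9,400.00) = £1,244.68 + 20.52% × £3,680.00 = £1,999.82
Workforce Levy: 4.2% × £13,390.00 = £562.38
Pension Levy: YTD £356,380.00 ≥ cap £318,180.00 → £0.00
Total: £1,999.82 + £562.38 + £0.00 = £2,562.20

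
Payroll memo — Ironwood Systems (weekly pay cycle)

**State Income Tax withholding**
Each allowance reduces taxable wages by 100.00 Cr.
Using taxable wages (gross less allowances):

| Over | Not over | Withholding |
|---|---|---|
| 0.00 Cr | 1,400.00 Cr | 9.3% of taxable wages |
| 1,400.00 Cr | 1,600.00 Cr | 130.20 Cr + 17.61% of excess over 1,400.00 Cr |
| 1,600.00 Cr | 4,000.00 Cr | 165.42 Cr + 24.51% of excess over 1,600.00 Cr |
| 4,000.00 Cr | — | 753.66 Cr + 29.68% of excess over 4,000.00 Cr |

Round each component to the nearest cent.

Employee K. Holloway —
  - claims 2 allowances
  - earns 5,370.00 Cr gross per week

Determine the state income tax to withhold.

1,100.92 Cr

State Income Tax: taxable = 5,370.00 Cr − 2×100.00 Cr = 5,170.00 Cr
  753.66 Cr + 29.68% × (5,170.00 Cr − 4,000.00 Cr) = 753.66 Cr + 29.68% × 1,170.00 Cr = 1,100.92 Cr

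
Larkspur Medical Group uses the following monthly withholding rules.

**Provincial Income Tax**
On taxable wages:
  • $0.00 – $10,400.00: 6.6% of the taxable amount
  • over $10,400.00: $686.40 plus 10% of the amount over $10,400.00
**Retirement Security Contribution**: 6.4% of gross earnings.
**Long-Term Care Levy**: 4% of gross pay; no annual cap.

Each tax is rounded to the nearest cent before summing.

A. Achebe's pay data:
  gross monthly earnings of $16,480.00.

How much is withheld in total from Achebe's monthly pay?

$3,008.32

Provincial Income Tax: taxable = $16,480.00
  $686.40 + 10% × ($16,480.00 − $10,400.00) = $686.40 + 10% × $6,080.00 = $1,294.40
Retirement Security Contribution: 6.4% × $16,480.00 = $1,054.72
Long-Term Care Levy: 4% × $16,480.00 = $659.20
Total: $1,294.40 + $1,054.72 + $659.20 = $3,008.32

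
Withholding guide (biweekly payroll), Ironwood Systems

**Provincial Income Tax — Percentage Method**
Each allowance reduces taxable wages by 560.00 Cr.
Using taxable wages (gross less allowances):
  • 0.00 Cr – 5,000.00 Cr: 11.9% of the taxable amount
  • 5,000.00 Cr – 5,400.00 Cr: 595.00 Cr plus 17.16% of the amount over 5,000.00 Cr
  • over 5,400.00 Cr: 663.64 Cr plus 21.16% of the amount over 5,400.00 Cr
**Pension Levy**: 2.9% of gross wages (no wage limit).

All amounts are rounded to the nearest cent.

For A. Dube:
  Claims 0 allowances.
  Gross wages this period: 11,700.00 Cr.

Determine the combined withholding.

2,336.02 Cr

Provincial Income Tax: taxable = 11,700.00 Cr
  663.64 Cr + 21.16% × (11,700.00 Cr − 5,400.00 Cr) = 663.64 Cr + 21.16% × 6,300.00 Cr = 1,996.72 Cr
Pension Levy: 2.9% × 11,700.00 Cr = 339.30 Cr
Total: 1,996.72 Cr + 339.30 Cr = 2,336.02 Cr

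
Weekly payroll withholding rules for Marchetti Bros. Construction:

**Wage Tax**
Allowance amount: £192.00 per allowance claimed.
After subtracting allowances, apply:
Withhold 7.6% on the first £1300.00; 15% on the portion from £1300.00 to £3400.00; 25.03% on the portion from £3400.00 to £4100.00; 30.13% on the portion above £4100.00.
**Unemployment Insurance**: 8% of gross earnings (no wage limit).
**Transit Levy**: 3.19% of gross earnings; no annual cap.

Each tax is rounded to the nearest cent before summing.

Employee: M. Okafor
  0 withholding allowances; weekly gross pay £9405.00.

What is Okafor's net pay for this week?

£6165.17

Wage Tax: taxable = £9405.00
  £589.01 + 30.13% × (£9405.00 − £4100.00) = £589.01 + 30.13% × £5305.00 = £2187.41
Unemployment Insurance: 8% × £9405.00 = £752.40
Transit Levy: 3.19% × £9405.00 = £300.02
Total withheld: £2187.41 + £752.40 + £300.02 = £3239.83
Net pay: £9405.00 − £3239.83 = £6165.17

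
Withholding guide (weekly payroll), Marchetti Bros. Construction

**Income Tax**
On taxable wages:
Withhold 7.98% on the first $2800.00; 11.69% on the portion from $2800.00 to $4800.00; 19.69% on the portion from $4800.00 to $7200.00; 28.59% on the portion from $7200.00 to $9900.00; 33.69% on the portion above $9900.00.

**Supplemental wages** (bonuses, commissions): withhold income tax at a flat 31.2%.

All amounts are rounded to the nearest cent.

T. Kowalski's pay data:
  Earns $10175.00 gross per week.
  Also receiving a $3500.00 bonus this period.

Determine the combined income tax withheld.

Income Tax: taxable = $10175.00
  $1701.73 + 33.69% × ($10175.00 − $9900.00) = $1701.73 + 33.69% × $275.00 = $1794.38
Supplemental (31.2% flat on bonus): 31.2% × $3500.00 = $1092.00
Total income tax: $1794.38 + $1092.00 = $2886.38

$2886.38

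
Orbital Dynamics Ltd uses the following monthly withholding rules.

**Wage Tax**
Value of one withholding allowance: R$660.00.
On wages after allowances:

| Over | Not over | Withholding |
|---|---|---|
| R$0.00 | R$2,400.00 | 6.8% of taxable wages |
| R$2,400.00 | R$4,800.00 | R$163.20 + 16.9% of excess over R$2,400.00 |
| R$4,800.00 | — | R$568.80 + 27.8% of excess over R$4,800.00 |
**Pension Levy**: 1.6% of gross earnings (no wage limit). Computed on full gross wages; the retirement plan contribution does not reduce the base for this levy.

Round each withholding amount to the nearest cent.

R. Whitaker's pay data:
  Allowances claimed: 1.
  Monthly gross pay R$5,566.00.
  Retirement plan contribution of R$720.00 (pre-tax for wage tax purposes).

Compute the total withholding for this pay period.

R$554.09

Wage Tax: taxable = R$5,566.00 − R$720.00 − 1×R$660.00 = R$4,186.00
  R$163.20 + 16.9% × (R$4,186.00 − R$2,400.00) = R$163.20 + 16.9% × R$1,786.00 = R$465.03
Pension Levy: 1.6% × R$5,566.00 = R$89.06
Total: R$465.03 + R$89.06 = R$554.09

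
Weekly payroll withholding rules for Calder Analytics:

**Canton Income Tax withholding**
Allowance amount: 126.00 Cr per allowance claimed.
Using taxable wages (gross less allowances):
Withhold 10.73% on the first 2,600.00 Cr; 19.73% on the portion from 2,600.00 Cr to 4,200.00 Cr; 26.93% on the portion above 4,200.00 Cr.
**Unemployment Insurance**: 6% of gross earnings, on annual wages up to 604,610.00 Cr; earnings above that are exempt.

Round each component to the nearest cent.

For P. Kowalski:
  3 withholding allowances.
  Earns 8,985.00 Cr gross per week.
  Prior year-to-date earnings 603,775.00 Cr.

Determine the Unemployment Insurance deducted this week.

50.10 Cr

Unemployment Insurance: cap 604,610.00 Cr − YTD 603,775.00 Cr = 835.00 Cr subject; 6% × 835.00 Cr = 50.10 Cr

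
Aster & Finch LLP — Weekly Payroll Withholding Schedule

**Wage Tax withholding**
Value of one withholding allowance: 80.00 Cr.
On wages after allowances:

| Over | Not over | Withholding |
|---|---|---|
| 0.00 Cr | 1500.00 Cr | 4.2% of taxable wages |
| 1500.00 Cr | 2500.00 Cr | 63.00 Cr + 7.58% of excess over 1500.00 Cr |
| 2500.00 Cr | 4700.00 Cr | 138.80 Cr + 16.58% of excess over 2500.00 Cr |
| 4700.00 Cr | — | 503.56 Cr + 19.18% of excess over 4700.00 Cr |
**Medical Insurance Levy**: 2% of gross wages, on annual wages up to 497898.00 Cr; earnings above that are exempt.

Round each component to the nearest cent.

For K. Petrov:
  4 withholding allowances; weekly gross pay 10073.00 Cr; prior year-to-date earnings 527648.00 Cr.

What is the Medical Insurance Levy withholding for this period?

Medical Insurance Levy: YTD 527648.00 Cr ≥ cap 497898.00 Cr → 0.00 Cr

0.00 Cr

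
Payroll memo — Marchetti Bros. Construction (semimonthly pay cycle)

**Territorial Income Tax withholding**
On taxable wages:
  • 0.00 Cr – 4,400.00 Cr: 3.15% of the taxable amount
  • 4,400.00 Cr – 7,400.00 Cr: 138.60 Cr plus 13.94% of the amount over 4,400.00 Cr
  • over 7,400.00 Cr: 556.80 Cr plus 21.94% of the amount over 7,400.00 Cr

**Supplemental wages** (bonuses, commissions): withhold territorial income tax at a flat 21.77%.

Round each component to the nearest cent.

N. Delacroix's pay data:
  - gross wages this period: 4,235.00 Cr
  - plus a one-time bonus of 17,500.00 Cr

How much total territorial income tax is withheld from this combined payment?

3,943.15 Cr

Territorial Income Tax: taxable = 4,235.00 Cr
  3.15% × 4,235.00 Cr = 133.40 Cr
Supplemental (21.77% flat on bonus): 21.77% × 17,500.00 Cr = 3,809.75 Cr
Total territorial income tax: 133.40 Cr + 3,809.75 Cr = 3,943.15 Cr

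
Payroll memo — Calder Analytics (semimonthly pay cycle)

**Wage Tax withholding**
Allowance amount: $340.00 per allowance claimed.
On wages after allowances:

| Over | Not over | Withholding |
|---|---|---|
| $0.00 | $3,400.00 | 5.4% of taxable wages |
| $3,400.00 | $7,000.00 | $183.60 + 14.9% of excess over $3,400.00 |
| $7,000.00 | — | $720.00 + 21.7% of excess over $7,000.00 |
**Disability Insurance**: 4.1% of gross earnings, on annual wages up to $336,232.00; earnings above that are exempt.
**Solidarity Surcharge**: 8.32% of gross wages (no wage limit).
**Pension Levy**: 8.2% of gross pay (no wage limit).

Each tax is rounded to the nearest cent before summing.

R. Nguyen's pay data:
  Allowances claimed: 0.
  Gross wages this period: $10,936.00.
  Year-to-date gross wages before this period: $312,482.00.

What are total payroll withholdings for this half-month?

$3,829.12

Wage Tax: taxable = $10,936.00
  $720.00 + 21.7% × ($10,936.00 − $7,000.00) = $720.00 + 21.7% × $3,936.00 = $1,574.11
Disability Insurance: 4.1% × $10,936.00 = $448.38
Solidarity Surcharge: 8.32% × $10,936.00 = $909.88
Pension Levy: 8.2% × $10,936.00 = $896.75
Total: $1,574.11 + $448.38 + $909.88 + $896.75 = $3,829.12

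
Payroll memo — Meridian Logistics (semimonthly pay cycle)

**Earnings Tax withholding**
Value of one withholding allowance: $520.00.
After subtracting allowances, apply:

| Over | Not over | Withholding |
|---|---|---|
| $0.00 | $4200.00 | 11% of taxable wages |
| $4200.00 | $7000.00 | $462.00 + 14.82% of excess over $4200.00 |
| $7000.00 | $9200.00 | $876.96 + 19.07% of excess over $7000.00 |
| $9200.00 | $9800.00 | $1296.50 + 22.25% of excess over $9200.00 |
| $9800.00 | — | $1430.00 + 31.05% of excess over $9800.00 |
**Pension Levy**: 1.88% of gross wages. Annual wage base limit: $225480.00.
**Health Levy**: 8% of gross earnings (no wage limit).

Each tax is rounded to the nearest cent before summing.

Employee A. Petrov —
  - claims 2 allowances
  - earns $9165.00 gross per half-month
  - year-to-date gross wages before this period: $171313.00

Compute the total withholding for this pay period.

Earnings Tax: taxable = $9165.00 − 2×$520.00 = $8125.00
  $876.96 + 19.07% × ($8125.00 − $7000.00) = $876.96 + 19.07% × $1125.00 = $1091.50
Pension Levy: 1.88% × $9165.00 = $172.30
Health Levy: 8% × $9165.00 = $733.20
Total: $1091.50 + $172.30 + $733.20 = $1997.00

$1997.00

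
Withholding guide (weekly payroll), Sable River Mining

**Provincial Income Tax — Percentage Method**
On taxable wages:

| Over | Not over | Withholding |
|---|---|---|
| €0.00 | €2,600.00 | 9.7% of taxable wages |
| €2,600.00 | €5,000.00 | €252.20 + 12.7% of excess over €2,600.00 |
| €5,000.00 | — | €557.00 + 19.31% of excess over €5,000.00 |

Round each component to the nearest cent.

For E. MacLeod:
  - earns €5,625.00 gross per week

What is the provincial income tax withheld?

Provincial Income Tax: taxable = €5,625.00
  €557.00 + 19.31% × (€5,625.00 − €5,000.00) = €557.00 + 19.31% × €625.00 = €677.69

€677.69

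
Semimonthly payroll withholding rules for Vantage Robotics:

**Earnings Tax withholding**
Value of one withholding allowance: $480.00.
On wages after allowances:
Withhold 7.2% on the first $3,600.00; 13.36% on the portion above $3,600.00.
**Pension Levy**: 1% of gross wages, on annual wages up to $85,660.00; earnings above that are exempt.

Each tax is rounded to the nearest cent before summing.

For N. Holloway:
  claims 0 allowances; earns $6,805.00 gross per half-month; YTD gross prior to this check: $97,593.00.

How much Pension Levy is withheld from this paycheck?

$0.00

Pension Levy: YTD $97,593.00 ≥ cap $85,660.00 → $0.00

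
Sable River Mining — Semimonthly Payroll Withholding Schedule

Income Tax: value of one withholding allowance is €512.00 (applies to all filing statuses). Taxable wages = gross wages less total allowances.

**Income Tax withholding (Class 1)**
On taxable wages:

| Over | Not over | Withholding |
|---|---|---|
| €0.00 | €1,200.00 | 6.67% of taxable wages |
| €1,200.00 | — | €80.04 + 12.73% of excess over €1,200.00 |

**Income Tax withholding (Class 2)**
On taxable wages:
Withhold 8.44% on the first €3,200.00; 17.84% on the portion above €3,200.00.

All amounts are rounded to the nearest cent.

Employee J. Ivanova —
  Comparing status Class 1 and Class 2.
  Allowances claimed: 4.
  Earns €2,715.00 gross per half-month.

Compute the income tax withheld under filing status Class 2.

Income Tax (Class 2): taxable = €2,715.00 − 4×€512.00 = €667.00
  8.44% × €667.00 = €56.29

€56.29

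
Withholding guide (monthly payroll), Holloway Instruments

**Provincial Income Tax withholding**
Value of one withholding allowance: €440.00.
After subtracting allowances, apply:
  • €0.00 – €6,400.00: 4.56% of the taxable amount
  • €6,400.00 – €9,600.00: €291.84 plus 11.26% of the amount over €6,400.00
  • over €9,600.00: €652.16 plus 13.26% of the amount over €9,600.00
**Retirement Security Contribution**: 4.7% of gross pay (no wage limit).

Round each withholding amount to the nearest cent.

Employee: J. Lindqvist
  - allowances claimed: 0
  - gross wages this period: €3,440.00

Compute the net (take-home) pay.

€3,121.46

Provincial Income Tax: taxable = €3,440.00
  4.56% × €3,440.00 = €156.86
Retirement Security Contribution: 4.7% × €3,440.00 = €161.68
Total withheld: €156.86 + €161.68 = €318.54
Net pay: €3,440.00 − €318.54 = €3,121.46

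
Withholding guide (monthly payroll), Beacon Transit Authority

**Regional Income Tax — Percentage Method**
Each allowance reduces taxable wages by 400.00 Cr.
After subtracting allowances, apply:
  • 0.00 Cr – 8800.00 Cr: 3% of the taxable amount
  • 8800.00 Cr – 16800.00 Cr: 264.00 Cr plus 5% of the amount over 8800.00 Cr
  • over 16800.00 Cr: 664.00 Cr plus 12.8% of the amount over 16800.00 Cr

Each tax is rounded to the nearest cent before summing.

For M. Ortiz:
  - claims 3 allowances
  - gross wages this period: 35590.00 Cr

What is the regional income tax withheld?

2915.52 Cr

Regional Income Tax: taxable = 35590.00 Cr − 3×400.00 Cr = 34390.00 Cr
  664.00 Cr + 12.8% × (34390.00 Cr − 16800.00 Cr) = 664.00 Cr + 12.8% × 17590.00 Cr = 2915.52 Cr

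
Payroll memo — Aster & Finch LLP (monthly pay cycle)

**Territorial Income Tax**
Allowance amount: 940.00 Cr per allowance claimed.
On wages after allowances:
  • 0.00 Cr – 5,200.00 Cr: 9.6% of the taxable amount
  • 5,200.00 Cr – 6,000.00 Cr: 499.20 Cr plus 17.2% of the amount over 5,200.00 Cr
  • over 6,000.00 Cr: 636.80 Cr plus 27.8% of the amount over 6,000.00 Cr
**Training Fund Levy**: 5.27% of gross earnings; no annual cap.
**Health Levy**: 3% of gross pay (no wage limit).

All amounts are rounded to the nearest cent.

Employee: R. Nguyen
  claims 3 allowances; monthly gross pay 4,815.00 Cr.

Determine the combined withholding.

589.72 Cr

Territorial Income Tax: taxable = 4,815.00 Cr − 3×940.00 Cr = 1,995.00 Cr
  9.6% × 1,995.00 Cr = 191.52 Cr
Training Fund Levy: 5.27% × 4,815.00 Cr = 253.75 Cr
Health Levy: 3% × 4,815.00 Cr = 144.45 Cr
Total: 191.52 Cr + 253.75 Cr + 144.45 Cr = 589.72 Cr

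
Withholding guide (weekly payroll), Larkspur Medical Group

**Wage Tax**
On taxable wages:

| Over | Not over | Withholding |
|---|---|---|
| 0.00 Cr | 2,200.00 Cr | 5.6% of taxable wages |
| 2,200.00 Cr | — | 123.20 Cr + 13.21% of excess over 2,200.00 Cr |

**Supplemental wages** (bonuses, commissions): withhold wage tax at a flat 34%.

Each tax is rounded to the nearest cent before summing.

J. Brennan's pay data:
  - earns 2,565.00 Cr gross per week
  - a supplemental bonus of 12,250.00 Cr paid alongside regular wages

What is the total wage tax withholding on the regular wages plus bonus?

4,336.42 Cr

Wage Tax: taxable = 2,565.00 Cr
  123.20 Cr + 13.21% × (2,565.00 Cr − 2,200.00 Cr) = 123.20 Cr + 13.21% × 365.00 Cr = 171.42 Cr
Supplemental (34% flat on bonus): 34% × 12,250.00 Cr = 4,165.00 Cr
Total wage tax: 171.42 Cr + 4,165.00 Cr = 4,336.42 Cr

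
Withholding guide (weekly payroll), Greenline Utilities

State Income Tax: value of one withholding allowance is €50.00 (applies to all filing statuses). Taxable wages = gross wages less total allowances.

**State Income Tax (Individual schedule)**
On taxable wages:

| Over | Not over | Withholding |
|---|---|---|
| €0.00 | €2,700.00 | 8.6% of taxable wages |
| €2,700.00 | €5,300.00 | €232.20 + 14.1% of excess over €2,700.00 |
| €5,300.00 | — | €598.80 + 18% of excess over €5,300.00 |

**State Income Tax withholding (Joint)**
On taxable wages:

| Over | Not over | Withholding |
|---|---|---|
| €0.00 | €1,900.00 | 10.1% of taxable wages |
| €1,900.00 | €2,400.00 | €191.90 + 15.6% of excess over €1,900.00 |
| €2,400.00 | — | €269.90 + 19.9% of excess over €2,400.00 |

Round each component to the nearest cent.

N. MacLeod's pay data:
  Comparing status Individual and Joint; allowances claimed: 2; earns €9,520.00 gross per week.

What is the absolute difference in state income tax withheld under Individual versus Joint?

€326.48

State Income Tax (Individual): taxable = €9,520.00 − 2×€50.00 = €9,420.00
  €598.80 + 18% × (€9,420.00 − €5,300.00) = €598.80 + 18% × €4,120.00 = €1,340.40
State Income Tax (Joint): taxable = €9,520.00 − 2×€50.00 = €9,420.00
  €269.90 + 19.9% × (€9,420.00 − €2,400.00) = €269.90 + 19.9% × €7,020.00 = €1,666.88
Difference: |€1,340.40 − €1,666.88| = €326.48 (higher under Joint)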